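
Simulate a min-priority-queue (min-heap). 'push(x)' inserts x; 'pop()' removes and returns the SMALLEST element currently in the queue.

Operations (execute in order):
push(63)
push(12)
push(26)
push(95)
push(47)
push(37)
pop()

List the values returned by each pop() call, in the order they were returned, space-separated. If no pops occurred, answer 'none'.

Answer: 12

Derivation:
push(63): heap contents = [63]
push(12): heap contents = [12, 63]
push(26): heap contents = [12, 26, 63]
push(95): heap contents = [12, 26, 63, 95]
push(47): heap contents = [12, 26, 47, 63, 95]
push(37): heap contents = [12, 26, 37, 47, 63, 95]
pop() → 12: heap contents = [26, 37, 47, 63, 95]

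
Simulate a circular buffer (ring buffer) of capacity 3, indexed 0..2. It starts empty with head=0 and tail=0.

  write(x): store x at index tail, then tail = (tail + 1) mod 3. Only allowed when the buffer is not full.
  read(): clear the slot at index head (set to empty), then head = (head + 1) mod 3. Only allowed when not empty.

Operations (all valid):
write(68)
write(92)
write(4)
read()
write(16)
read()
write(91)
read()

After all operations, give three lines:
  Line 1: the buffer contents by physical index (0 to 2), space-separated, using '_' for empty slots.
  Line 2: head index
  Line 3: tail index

Answer: 16 91 _
0
2

Derivation:
write(68): buf=[68 _ _], head=0, tail=1, size=1
write(92): buf=[68 92 _], head=0, tail=2, size=2
write(4): buf=[68 92 4], head=0, tail=0, size=3
read(): buf=[_ 92 4], head=1, tail=0, size=2
write(16): buf=[16 92 4], head=1, tail=1, size=3
read(): buf=[16 _ 4], head=2, tail=1, size=2
write(91): buf=[16 91 4], head=2, tail=2, size=3
read(): buf=[16 91 _], head=0, tail=2, size=2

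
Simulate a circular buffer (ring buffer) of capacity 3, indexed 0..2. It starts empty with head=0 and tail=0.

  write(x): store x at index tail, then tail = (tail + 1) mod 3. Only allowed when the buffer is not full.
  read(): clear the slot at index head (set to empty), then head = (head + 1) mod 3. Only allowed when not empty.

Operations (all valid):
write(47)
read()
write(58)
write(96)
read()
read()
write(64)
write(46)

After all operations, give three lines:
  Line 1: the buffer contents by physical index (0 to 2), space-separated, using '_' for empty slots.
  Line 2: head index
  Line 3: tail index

write(47): buf=[47 _ _], head=0, tail=1, size=1
read(): buf=[_ _ _], head=1, tail=1, size=0
write(58): buf=[_ 58 _], head=1, tail=2, size=1
write(96): buf=[_ 58 96], head=1, tail=0, size=2
read(): buf=[_ _ 96], head=2, tail=0, size=1
read(): buf=[_ _ _], head=0, tail=0, size=0
write(64): buf=[64 _ _], head=0, tail=1, size=1
write(46): buf=[64 46 _], head=0, tail=2, size=2

Answer: 64 46 _
0
2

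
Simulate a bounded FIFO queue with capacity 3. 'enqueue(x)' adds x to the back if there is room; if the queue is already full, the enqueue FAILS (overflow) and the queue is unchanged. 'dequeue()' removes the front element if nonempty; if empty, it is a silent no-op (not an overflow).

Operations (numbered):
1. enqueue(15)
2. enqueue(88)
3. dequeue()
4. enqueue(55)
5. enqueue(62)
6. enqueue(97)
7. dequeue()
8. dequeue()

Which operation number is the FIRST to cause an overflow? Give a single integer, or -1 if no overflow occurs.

1. enqueue(15): size=1
2. enqueue(88): size=2
3. dequeue(): size=1
4. enqueue(55): size=2
5. enqueue(62): size=3
6. enqueue(97): size=3=cap → OVERFLOW (fail)
7. dequeue(): size=2
8. dequeue(): size=1

Answer: 6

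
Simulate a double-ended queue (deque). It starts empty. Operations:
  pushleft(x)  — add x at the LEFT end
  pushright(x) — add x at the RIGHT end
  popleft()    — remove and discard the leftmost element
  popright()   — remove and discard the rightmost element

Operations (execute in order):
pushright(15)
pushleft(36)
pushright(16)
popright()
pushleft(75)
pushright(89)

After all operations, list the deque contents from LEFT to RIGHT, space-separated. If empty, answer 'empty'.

Answer: 75 36 15 89

Derivation:
pushright(15): [15]
pushleft(36): [36, 15]
pushright(16): [36, 15, 16]
popright(): [36, 15]
pushleft(75): [75, 36, 15]
pushright(89): [75, 36, 15, 89]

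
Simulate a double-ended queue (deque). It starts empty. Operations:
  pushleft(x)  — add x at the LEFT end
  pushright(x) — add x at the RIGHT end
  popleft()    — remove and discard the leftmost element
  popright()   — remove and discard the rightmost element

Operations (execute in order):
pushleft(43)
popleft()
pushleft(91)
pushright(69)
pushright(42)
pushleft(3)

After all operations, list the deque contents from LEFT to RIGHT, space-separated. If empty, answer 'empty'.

pushleft(43): [43]
popleft(): []
pushleft(91): [91]
pushright(69): [91, 69]
pushright(42): [91, 69, 42]
pushleft(3): [3, 91, 69, 42]

Answer: 3 91 69 42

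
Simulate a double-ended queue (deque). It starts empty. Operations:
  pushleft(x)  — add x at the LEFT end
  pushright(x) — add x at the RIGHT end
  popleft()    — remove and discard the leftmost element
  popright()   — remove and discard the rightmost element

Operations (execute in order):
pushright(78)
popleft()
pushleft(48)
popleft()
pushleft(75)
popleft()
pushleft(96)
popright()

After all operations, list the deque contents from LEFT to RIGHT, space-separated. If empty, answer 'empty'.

pushright(78): [78]
popleft(): []
pushleft(48): [48]
popleft(): []
pushleft(75): [75]
popleft(): []
pushleft(96): [96]
popright(): []

Answer: empty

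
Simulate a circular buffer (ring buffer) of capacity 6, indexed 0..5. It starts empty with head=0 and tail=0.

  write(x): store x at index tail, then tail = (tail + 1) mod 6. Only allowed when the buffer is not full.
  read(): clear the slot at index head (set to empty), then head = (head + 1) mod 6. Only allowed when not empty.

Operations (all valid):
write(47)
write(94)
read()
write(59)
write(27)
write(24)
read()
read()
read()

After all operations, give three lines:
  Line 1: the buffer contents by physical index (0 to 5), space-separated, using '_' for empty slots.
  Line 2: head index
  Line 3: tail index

Answer: _ _ _ _ 24 _
4
5

Derivation:
write(47): buf=[47 _ _ _ _ _], head=0, tail=1, size=1
write(94): buf=[47 94 _ _ _ _], head=0, tail=2, size=2
read(): buf=[_ 94 _ _ _ _], head=1, tail=2, size=1
write(59): buf=[_ 94 59 _ _ _], head=1, tail=3, size=2
write(27): buf=[_ 94 59 27 _ _], head=1, tail=4, size=3
write(24): buf=[_ 94 59 27 24 _], head=1, tail=5, size=4
read(): buf=[_ _ 59 27 24 _], head=2, tail=5, size=3
read(): buf=[_ _ _ 27 24 _], head=3, tail=5, size=2
read(): buf=[_ _ _ _ 24 _], head=4, tail=5, size=1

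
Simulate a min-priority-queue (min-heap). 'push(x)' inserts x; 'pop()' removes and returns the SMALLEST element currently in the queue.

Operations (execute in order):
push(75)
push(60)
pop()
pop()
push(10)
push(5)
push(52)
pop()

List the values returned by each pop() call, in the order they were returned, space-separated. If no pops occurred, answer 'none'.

Answer: 60 75 5

Derivation:
push(75): heap contents = [75]
push(60): heap contents = [60, 75]
pop() → 60: heap contents = [75]
pop() → 75: heap contents = []
push(10): heap contents = [10]
push(5): heap contents = [5, 10]
push(52): heap contents = [5, 10, 52]
pop() → 5: heap contents = [10, 52]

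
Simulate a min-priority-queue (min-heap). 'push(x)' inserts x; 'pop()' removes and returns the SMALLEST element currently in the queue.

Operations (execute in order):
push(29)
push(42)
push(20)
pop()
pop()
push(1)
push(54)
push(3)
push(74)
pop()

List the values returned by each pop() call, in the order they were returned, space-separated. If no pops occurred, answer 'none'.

Answer: 20 29 1

Derivation:
push(29): heap contents = [29]
push(42): heap contents = [29, 42]
push(20): heap contents = [20, 29, 42]
pop() → 20: heap contents = [29, 42]
pop() → 29: heap contents = [42]
push(1): heap contents = [1, 42]
push(54): heap contents = [1, 42, 54]
push(3): heap contents = [1, 3, 42, 54]
push(74): heap contents = [1, 3, 42, 54, 74]
pop() → 1: heap contents = [3, 42, 54, 74]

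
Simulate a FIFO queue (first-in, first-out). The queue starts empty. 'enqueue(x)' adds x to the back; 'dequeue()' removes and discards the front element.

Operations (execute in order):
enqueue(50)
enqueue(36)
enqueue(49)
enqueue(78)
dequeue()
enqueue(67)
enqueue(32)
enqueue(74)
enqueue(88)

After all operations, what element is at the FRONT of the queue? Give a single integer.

enqueue(50): queue = [50]
enqueue(36): queue = [50, 36]
enqueue(49): queue = [50, 36, 49]
enqueue(78): queue = [50, 36, 49, 78]
dequeue(): queue = [36, 49, 78]
enqueue(67): queue = [36, 49, 78, 67]
enqueue(32): queue = [36, 49, 78, 67, 32]
enqueue(74): queue = [36, 49, 78, 67, 32, 74]
enqueue(88): queue = [36, 49, 78, 67, 32, 74, 88]

Answer: 36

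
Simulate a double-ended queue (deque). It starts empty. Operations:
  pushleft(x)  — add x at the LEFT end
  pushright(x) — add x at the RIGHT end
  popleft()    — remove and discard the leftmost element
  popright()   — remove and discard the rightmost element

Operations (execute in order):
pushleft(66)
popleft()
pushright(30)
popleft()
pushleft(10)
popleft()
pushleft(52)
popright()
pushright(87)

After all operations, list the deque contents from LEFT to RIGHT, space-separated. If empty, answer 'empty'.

pushleft(66): [66]
popleft(): []
pushright(30): [30]
popleft(): []
pushleft(10): [10]
popleft(): []
pushleft(52): [52]
popright(): []
pushright(87): [87]

Answer: 87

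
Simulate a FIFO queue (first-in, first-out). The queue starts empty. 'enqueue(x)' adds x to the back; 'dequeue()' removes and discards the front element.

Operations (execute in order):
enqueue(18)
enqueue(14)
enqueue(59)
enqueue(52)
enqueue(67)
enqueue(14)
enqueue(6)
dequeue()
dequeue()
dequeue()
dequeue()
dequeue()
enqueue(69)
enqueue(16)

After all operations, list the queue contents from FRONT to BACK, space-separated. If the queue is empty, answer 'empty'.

Answer: 14 6 69 16

Derivation:
enqueue(18): [18]
enqueue(14): [18, 14]
enqueue(59): [18, 14, 59]
enqueue(52): [18, 14, 59, 52]
enqueue(67): [18, 14, 59, 52, 67]
enqueue(14): [18, 14, 59, 52, 67, 14]
enqueue(6): [18, 14, 59, 52, 67, 14, 6]
dequeue(): [14, 59, 52, 67, 14, 6]
dequeue(): [59, 52, 67, 14, 6]
dequeue(): [52, 67, 14, 6]
dequeue(): [67, 14, 6]
dequeue(): [14, 6]
enqueue(69): [14, 6, 69]
enqueue(16): [14, 6, 69, 16]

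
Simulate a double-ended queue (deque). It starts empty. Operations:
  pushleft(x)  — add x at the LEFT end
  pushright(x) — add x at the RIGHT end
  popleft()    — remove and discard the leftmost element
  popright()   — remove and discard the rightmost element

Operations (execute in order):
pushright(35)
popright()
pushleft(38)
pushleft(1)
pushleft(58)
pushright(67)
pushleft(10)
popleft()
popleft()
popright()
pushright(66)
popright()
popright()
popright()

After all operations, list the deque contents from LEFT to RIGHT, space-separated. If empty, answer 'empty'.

pushright(35): [35]
popright(): []
pushleft(38): [38]
pushleft(1): [1, 38]
pushleft(58): [58, 1, 38]
pushright(67): [58, 1, 38, 67]
pushleft(10): [10, 58, 1, 38, 67]
popleft(): [58, 1, 38, 67]
popleft(): [1, 38, 67]
popright(): [1, 38]
pushright(66): [1, 38, 66]
popright(): [1, 38]
popright(): [1]
popright(): []

Answer: empty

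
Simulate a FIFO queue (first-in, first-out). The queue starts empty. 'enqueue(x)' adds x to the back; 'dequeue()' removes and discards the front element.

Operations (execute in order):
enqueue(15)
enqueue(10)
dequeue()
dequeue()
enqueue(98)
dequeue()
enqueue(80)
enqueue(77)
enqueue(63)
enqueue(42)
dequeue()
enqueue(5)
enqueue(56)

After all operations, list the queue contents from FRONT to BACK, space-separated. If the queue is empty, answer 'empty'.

enqueue(15): [15]
enqueue(10): [15, 10]
dequeue(): [10]
dequeue(): []
enqueue(98): [98]
dequeue(): []
enqueue(80): [80]
enqueue(77): [80, 77]
enqueue(63): [80, 77, 63]
enqueue(42): [80, 77, 63, 42]
dequeue(): [77, 63, 42]
enqueue(5): [77, 63, 42, 5]
enqueue(56): [77, 63, 42, 5, 56]

Answer: 77 63 42 5 56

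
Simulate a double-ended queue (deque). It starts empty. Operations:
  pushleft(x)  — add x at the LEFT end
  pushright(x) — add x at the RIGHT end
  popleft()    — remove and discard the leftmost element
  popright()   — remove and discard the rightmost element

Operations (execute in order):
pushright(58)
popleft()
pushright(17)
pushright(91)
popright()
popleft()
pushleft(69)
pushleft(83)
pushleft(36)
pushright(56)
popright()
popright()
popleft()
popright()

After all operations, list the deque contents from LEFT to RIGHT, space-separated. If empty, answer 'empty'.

Answer: empty

Derivation:
pushright(58): [58]
popleft(): []
pushright(17): [17]
pushright(91): [17, 91]
popright(): [17]
popleft(): []
pushleft(69): [69]
pushleft(83): [83, 69]
pushleft(36): [36, 83, 69]
pushright(56): [36, 83, 69, 56]
popright(): [36, 83, 69]
popright(): [36, 83]
popleft(): [83]
popright(): []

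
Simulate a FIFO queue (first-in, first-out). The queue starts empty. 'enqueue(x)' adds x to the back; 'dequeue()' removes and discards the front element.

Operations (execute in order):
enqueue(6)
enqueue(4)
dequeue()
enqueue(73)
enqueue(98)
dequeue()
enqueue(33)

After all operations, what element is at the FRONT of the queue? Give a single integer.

Answer: 73

Derivation:
enqueue(6): queue = [6]
enqueue(4): queue = [6, 4]
dequeue(): queue = [4]
enqueue(73): queue = [4, 73]
enqueue(98): queue = [4, 73, 98]
dequeue(): queue = [73, 98]
enqueue(33): queue = [73, 98, 33]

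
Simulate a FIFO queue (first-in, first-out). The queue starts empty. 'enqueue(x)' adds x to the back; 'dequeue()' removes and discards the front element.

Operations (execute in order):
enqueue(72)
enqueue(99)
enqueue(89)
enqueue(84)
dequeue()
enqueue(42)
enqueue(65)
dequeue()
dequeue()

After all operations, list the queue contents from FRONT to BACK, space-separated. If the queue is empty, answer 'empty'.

Answer: 84 42 65

Derivation:
enqueue(72): [72]
enqueue(99): [72, 99]
enqueue(89): [72, 99, 89]
enqueue(84): [72, 99, 89, 84]
dequeue(): [99, 89, 84]
enqueue(42): [99, 89, 84, 42]
enqueue(65): [99, 89, 84, 42, 65]
dequeue(): [89, 84, 42, 65]
dequeue(): [84, 42, 65]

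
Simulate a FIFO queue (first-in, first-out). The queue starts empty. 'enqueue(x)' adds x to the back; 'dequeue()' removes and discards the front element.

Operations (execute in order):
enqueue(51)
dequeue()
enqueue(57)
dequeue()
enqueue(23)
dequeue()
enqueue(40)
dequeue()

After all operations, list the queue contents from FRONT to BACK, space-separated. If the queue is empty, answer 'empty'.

enqueue(51): [51]
dequeue(): []
enqueue(57): [57]
dequeue(): []
enqueue(23): [23]
dequeue(): []
enqueue(40): [40]
dequeue(): []

Answer: empty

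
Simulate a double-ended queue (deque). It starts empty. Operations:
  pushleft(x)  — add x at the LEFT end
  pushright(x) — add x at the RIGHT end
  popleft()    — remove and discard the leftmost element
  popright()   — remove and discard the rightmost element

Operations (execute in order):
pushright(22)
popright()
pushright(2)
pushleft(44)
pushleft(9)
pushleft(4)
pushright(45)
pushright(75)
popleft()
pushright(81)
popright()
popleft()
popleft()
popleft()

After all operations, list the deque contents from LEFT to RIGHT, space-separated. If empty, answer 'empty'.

Answer: 45 75

Derivation:
pushright(22): [22]
popright(): []
pushright(2): [2]
pushleft(44): [44, 2]
pushleft(9): [9, 44, 2]
pushleft(4): [4, 9, 44, 2]
pushright(45): [4, 9, 44, 2, 45]
pushright(75): [4, 9, 44, 2, 45, 75]
popleft(): [9, 44, 2, 45, 75]
pushright(81): [9, 44, 2, 45, 75, 81]
popright(): [9, 44, 2, 45, 75]
popleft(): [44, 2, 45, 75]
popleft(): [2, 45, 75]
popleft(): [45, 75]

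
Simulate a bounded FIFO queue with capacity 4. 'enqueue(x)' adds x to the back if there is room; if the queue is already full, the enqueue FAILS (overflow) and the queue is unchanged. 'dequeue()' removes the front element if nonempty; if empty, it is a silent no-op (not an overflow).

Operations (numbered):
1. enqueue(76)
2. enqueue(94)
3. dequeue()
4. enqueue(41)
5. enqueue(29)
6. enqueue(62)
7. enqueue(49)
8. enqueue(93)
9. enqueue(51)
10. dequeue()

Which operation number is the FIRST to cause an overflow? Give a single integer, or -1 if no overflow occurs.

Answer: 7

Derivation:
1. enqueue(76): size=1
2. enqueue(94): size=2
3. dequeue(): size=1
4. enqueue(41): size=2
5. enqueue(29): size=3
6. enqueue(62): size=4
7. enqueue(49): size=4=cap → OVERFLOW (fail)
8. enqueue(93): size=4=cap → OVERFLOW (fail)
9. enqueue(51): size=4=cap → OVERFLOW (fail)
10. dequeue(): size=3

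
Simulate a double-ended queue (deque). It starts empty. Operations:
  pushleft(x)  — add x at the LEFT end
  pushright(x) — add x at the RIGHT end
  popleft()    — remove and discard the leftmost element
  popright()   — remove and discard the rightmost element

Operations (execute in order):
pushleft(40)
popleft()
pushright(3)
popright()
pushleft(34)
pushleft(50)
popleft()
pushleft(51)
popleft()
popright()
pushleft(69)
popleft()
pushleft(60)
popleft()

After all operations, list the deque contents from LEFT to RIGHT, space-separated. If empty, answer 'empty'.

Answer: empty

Derivation:
pushleft(40): [40]
popleft(): []
pushright(3): [3]
popright(): []
pushleft(34): [34]
pushleft(50): [50, 34]
popleft(): [34]
pushleft(51): [51, 34]
popleft(): [34]
popright(): []
pushleft(69): [69]
popleft(): []
pushleft(60): [60]
popleft(): []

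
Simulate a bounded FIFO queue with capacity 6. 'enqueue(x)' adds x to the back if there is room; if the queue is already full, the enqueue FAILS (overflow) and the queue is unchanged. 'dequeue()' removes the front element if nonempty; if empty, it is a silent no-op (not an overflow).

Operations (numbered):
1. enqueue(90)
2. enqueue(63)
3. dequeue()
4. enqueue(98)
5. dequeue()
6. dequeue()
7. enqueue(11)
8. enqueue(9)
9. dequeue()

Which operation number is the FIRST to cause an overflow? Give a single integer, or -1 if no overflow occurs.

1. enqueue(90): size=1
2. enqueue(63): size=2
3. dequeue(): size=1
4. enqueue(98): size=2
5. dequeue(): size=1
6. dequeue(): size=0
7. enqueue(11): size=1
8. enqueue(9): size=2
9. dequeue(): size=1

Answer: -1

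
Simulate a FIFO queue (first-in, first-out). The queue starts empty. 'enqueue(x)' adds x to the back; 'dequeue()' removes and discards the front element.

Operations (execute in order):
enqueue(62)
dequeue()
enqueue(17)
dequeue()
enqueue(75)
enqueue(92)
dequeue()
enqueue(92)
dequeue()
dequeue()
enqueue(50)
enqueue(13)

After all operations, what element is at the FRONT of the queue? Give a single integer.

Answer: 50

Derivation:
enqueue(62): queue = [62]
dequeue(): queue = []
enqueue(17): queue = [17]
dequeue(): queue = []
enqueue(75): queue = [75]
enqueue(92): queue = [75, 92]
dequeue(): queue = [92]
enqueue(92): queue = [92, 92]
dequeue(): queue = [92]
dequeue(): queue = []
enqueue(50): queue = [50]
enqueue(13): queue = [50, 13]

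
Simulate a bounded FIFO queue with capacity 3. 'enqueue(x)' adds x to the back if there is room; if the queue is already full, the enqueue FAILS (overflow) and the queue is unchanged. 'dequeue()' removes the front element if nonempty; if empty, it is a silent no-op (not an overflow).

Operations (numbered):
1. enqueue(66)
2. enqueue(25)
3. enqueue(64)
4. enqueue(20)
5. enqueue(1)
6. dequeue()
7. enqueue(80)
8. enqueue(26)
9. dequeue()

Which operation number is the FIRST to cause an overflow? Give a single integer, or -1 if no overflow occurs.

1. enqueue(66): size=1
2. enqueue(25): size=2
3. enqueue(64): size=3
4. enqueue(20): size=3=cap → OVERFLOW (fail)
5. enqueue(1): size=3=cap → OVERFLOW (fail)
6. dequeue(): size=2
7. enqueue(80): size=3
8. enqueue(26): size=3=cap → OVERFLOW (fail)
9. dequeue(): size=2

Answer: 4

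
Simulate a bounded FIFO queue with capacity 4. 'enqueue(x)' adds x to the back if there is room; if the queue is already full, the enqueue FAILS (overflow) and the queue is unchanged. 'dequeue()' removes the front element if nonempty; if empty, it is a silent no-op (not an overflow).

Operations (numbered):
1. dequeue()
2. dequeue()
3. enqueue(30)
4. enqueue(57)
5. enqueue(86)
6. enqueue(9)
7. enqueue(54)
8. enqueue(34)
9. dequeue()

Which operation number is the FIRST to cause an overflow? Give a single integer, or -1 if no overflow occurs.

Answer: 7

Derivation:
1. dequeue(): empty, no-op, size=0
2. dequeue(): empty, no-op, size=0
3. enqueue(30): size=1
4. enqueue(57): size=2
5. enqueue(86): size=3
6. enqueue(9): size=4
7. enqueue(54): size=4=cap → OVERFLOW (fail)
8. enqueue(34): size=4=cap → OVERFLOW (fail)
9. dequeue(): size=3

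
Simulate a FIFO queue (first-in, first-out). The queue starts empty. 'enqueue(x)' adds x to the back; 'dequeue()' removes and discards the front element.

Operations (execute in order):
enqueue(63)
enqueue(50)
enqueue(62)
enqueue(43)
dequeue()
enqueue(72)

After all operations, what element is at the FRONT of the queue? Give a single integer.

enqueue(63): queue = [63]
enqueue(50): queue = [63, 50]
enqueue(62): queue = [63, 50, 62]
enqueue(43): queue = [63, 50, 62, 43]
dequeue(): queue = [50, 62, 43]
enqueue(72): queue = [50, 62, 43, 72]

Answer: 50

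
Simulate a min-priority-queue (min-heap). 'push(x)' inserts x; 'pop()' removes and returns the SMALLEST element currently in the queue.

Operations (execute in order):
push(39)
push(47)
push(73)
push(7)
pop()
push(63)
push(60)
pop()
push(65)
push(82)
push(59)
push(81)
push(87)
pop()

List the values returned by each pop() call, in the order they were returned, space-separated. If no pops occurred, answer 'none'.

Answer: 7 39 47

Derivation:
push(39): heap contents = [39]
push(47): heap contents = [39, 47]
push(73): heap contents = [39, 47, 73]
push(7): heap contents = [7, 39, 47, 73]
pop() → 7: heap contents = [39, 47, 73]
push(63): heap contents = [39, 47, 63, 73]
push(60): heap contents = [39, 47, 60, 63, 73]
pop() → 39: heap contents = [47, 60, 63, 73]
push(65): heap contents = [47, 60, 63, 65, 73]
push(82): heap contents = [47, 60, 63, 65, 73, 82]
push(59): heap contents = [47, 59, 60, 63, 65, 73, 82]
push(81): heap contents = [47, 59, 60, 63, 65, 73, 81, 82]
push(87): heap contents = [47, 59, 60, 63, 65, 73, 81, 82, 87]
pop() → 47: heap contents = [59, 60, 63, 65, 73, 81, 82, 87]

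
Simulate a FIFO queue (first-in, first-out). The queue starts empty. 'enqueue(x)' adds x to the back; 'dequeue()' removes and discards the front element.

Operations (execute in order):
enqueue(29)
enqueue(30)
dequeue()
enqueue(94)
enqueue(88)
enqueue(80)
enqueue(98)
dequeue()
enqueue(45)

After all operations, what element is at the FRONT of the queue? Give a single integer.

Answer: 94

Derivation:
enqueue(29): queue = [29]
enqueue(30): queue = [29, 30]
dequeue(): queue = [30]
enqueue(94): queue = [30, 94]
enqueue(88): queue = [30, 94, 88]
enqueue(80): queue = [30, 94, 88, 80]
enqueue(98): queue = [30, 94, 88, 80, 98]
dequeue(): queue = [94, 88, 80, 98]
enqueue(45): queue = [94, 88, 80, 98, 45]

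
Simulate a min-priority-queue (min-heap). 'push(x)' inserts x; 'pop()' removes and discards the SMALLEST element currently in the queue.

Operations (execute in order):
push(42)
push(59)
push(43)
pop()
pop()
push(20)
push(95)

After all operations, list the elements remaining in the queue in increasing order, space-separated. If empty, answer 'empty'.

Answer: 20 59 95

Derivation:
push(42): heap contents = [42]
push(59): heap contents = [42, 59]
push(43): heap contents = [42, 43, 59]
pop() → 42: heap contents = [43, 59]
pop() → 43: heap contents = [59]
push(20): heap contents = [20, 59]
push(95): heap contents = [20, 59, 95]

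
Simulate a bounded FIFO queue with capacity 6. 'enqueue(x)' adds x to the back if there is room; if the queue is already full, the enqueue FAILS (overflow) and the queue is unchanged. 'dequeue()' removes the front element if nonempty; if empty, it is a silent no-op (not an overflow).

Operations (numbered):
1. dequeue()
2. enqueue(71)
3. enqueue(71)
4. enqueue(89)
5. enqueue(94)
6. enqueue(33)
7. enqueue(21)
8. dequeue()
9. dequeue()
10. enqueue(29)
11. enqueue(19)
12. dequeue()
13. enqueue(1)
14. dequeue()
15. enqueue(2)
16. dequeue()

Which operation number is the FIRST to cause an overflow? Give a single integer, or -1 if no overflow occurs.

Answer: -1

Derivation:
1. dequeue(): empty, no-op, size=0
2. enqueue(71): size=1
3. enqueue(71): size=2
4. enqueue(89): size=3
5. enqueue(94): size=4
6. enqueue(33): size=5
7. enqueue(21): size=6
8. dequeue(): size=5
9. dequeue(): size=4
10. enqueue(29): size=5
11. enqueue(19): size=6
12. dequeue(): size=5
13. enqueue(1): size=6
14. dequeue(): size=5
15. enqueue(2): size=6
16. dequeue(): size=5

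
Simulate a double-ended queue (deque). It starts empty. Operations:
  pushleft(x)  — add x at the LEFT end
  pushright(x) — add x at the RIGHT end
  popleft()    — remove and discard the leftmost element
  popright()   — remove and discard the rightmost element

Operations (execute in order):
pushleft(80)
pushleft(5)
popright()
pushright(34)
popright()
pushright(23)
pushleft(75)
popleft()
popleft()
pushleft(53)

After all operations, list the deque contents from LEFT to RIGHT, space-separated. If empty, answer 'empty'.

Answer: 53 23

Derivation:
pushleft(80): [80]
pushleft(5): [5, 80]
popright(): [5]
pushright(34): [5, 34]
popright(): [5]
pushright(23): [5, 23]
pushleft(75): [75, 5, 23]
popleft(): [5, 23]
popleft(): [23]
pushleft(53): [53, 23]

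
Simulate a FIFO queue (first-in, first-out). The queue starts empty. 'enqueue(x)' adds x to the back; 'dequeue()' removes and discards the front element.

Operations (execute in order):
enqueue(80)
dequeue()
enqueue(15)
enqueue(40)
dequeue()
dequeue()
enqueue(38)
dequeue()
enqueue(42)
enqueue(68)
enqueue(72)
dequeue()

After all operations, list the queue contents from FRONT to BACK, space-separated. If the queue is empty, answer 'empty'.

Answer: 68 72

Derivation:
enqueue(80): [80]
dequeue(): []
enqueue(15): [15]
enqueue(40): [15, 40]
dequeue(): [40]
dequeue(): []
enqueue(38): [38]
dequeue(): []
enqueue(42): [42]
enqueue(68): [42, 68]
enqueue(72): [42, 68, 72]
dequeue(): [68, 72]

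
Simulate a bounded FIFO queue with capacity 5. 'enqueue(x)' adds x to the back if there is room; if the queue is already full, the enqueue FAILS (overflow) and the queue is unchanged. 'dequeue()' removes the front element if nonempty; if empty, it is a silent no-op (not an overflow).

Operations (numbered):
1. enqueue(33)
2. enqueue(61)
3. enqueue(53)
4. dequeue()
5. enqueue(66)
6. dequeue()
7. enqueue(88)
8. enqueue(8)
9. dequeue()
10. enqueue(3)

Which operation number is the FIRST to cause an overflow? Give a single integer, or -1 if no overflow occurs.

Answer: -1

Derivation:
1. enqueue(33): size=1
2. enqueue(61): size=2
3. enqueue(53): size=3
4. dequeue(): size=2
5. enqueue(66): size=3
6. dequeue(): size=2
7. enqueue(88): size=3
8. enqueue(8): size=4
9. dequeue(): size=3
10. enqueue(3): size=4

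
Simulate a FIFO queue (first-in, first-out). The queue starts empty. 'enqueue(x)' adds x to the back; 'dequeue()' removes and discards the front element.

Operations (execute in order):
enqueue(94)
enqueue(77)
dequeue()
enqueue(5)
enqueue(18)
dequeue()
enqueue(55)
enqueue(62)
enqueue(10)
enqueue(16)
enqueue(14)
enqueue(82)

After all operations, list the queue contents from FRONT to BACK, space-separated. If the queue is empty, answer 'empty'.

enqueue(94): [94]
enqueue(77): [94, 77]
dequeue(): [77]
enqueue(5): [77, 5]
enqueue(18): [77, 5, 18]
dequeue(): [5, 18]
enqueue(55): [5, 18, 55]
enqueue(62): [5, 18, 55, 62]
enqueue(10): [5, 18, 55, 62, 10]
enqueue(16): [5, 18, 55, 62, 10, 16]
enqueue(14): [5, 18, 55, 62, 10, 16, 14]
enqueue(82): [5, 18, 55, 62, 10, 16, 14, 82]

Answer: 5 18 55 62 10 16 14 82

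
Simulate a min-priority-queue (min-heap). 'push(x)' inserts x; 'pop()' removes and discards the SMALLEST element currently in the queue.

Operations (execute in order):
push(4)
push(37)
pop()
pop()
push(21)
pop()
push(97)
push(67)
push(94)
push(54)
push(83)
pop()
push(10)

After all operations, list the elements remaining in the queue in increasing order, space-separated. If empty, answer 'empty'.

Answer: 10 67 83 94 97

Derivation:
push(4): heap contents = [4]
push(37): heap contents = [4, 37]
pop() → 4: heap contents = [37]
pop() → 37: heap contents = []
push(21): heap contents = [21]
pop() → 21: heap contents = []
push(97): heap contents = [97]
push(67): heap contents = [67, 97]
push(94): heap contents = [67, 94, 97]
push(54): heap contents = [54, 67, 94, 97]
push(83): heap contents = [54, 67, 83, 94, 97]
pop() → 54: heap contents = [67, 83, 94, 97]
push(10): heap contents = [10, 67, 83, 94, 97]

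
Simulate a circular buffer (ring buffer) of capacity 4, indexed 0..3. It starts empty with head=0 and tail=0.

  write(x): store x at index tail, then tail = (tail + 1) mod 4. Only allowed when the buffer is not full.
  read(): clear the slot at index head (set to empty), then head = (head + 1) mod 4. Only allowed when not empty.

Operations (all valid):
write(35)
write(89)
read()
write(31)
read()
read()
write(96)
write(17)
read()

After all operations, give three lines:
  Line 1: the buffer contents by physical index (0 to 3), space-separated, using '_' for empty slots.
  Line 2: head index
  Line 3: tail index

Answer: 17 _ _ _
0
1

Derivation:
write(35): buf=[35 _ _ _], head=0, tail=1, size=1
write(89): buf=[35 89 _ _], head=0, tail=2, size=2
read(): buf=[_ 89 _ _], head=1, tail=2, size=1
write(31): buf=[_ 89 31 _], head=1, tail=3, size=2
read(): buf=[_ _ 31 _], head=2, tail=3, size=1
read(): buf=[_ _ _ _], head=3, tail=3, size=0
write(96): buf=[_ _ _ 96], head=3, tail=0, size=1
write(17): buf=[17 _ _ 96], head=3, tail=1, size=2
read(): buf=[17 _ _ _], head=0, tail=1, size=1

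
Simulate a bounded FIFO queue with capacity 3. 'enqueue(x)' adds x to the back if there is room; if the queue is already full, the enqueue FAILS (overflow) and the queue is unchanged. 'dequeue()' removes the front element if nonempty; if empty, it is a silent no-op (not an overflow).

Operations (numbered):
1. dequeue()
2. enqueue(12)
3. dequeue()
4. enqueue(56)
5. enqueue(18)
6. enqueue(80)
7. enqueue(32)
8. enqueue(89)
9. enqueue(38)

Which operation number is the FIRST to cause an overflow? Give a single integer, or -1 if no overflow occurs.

Answer: 7

Derivation:
1. dequeue(): empty, no-op, size=0
2. enqueue(12): size=1
3. dequeue(): size=0
4. enqueue(56): size=1
5. enqueue(18): size=2
6. enqueue(80): size=3
7. enqueue(32): size=3=cap → OVERFLOW (fail)
8. enqueue(89): size=3=cap → OVERFLOW (fail)
9. enqueue(38): size=3=cap → OVERFLOW (fail)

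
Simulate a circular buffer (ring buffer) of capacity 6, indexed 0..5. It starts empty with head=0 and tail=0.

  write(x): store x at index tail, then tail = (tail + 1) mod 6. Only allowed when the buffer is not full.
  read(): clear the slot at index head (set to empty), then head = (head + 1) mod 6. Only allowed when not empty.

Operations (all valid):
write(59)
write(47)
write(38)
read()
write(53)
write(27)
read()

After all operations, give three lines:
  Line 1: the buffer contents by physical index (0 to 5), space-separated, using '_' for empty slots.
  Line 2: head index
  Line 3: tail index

write(59): buf=[59 _ _ _ _ _], head=0, tail=1, size=1
write(47): buf=[59 47 _ _ _ _], head=0, tail=2, size=2
write(38): buf=[59 47 38 _ _ _], head=0, tail=3, size=3
read(): buf=[_ 47 38 _ _ _], head=1, tail=3, size=2
write(53): buf=[_ 47 38 53 _ _], head=1, tail=4, size=3
write(27): buf=[_ 47 38 53 27 _], head=1, tail=5, size=4
read(): buf=[_ _ 38 53 27 _], head=2, tail=5, size=3

Answer: _ _ 38 53 27 _
2
5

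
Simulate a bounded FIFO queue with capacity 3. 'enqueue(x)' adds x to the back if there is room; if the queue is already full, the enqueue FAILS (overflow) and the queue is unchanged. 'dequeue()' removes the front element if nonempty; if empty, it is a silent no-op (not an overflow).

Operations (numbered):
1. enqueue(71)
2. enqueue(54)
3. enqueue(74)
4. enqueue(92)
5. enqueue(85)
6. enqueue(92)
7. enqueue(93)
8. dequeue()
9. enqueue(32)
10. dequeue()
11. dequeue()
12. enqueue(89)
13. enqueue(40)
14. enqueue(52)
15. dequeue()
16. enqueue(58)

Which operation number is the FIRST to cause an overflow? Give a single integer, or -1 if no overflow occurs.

Answer: 4

Derivation:
1. enqueue(71): size=1
2. enqueue(54): size=2
3. enqueue(74): size=3
4. enqueue(92): size=3=cap → OVERFLOW (fail)
5. enqueue(85): size=3=cap → OVERFLOW (fail)
6. enqueue(92): size=3=cap → OVERFLOW (fail)
7. enqueue(93): size=3=cap → OVERFLOW (fail)
8. dequeue(): size=2
9. enqueue(32): size=3
10. dequeue(): size=2
11. dequeue(): size=1
12. enqueue(89): size=2
13. enqueue(40): size=3
14. enqueue(52): size=3=cap → OVERFLOW (fail)
15. dequeue(): size=2
16. enqueue(58): size=3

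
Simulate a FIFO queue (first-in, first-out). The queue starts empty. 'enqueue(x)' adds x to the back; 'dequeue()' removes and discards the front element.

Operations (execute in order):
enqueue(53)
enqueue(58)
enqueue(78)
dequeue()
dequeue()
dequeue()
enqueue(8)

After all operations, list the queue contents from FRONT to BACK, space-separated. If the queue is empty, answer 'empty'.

Answer: 8

Derivation:
enqueue(53): [53]
enqueue(58): [53, 58]
enqueue(78): [53, 58, 78]
dequeue(): [58, 78]
dequeue(): [78]
dequeue(): []
enqueue(8): [8]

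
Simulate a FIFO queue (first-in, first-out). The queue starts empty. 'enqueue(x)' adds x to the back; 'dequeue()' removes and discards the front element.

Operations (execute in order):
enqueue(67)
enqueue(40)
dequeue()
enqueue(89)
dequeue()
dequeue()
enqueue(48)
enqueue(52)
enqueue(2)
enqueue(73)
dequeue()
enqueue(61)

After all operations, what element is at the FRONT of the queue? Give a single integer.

Answer: 52

Derivation:
enqueue(67): queue = [67]
enqueue(40): queue = [67, 40]
dequeue(): queue = [40]
enqueue(89): queue = [40, 89]
dequeue(): queue = [89]
dequeue(): queue = []
enqueue(48): queue = [48]
enqueue(52): queue = [48, 52]
enqueue(2): queue = [48, 52, 2]
enqueue(73): queue = [48, 52, 2, 73]
dequeue(): queue = [52, 2, 73]
enqueue(61): queue = [52, 2, 73, 61]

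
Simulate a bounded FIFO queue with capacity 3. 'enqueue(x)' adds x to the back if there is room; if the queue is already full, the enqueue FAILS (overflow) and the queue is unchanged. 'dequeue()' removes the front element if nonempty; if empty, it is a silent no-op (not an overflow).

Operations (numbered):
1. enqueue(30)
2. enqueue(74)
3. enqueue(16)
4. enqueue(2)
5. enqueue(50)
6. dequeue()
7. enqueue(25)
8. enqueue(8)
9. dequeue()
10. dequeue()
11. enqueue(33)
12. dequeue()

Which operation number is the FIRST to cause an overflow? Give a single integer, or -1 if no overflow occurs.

Answer: 4

Derivation:
1. enqueue(30): size=1
2. enqueue(74): size=2
3. enqueue(16): size=3
4. enqueue(2): size=3=cap → OVERFLOW (fail)
5. enqueue(50): size=3=cap → OVERFLOW (fail)
6. dequeue(): size=2
7. enqueue(25): size=3
8. enqueue(8): size=3=cap → OVERFLOW (fail)
9. dequeue(): size=2
10. dequeue(): size=1
11. enqueue(33): size=2
12. dequeue(): size=1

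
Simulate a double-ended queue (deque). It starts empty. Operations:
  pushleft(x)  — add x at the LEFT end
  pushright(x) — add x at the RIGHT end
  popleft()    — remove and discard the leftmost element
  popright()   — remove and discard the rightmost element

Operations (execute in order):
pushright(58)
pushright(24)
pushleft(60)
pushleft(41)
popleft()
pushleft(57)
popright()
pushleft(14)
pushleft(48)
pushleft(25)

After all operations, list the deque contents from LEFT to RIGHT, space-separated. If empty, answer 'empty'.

pushright(58): [58]
pushright(24): [58, 24]
pushleft(60): [60, 58, 24]
pushleft(41): [41, 60, 58, 24]
popleft(): [60, 58, 24]
pushleft(57): [57, 60, 58, 24]
popright(): [57, 60, 58]
pushleft(14): [14, 57, 60, 58]
pushleft(48): [48, 14, 57, 60, 58]
pushleft(25): [25, 48, 14, 57, 60, 58]

Answer: 25 48 14 57 60 58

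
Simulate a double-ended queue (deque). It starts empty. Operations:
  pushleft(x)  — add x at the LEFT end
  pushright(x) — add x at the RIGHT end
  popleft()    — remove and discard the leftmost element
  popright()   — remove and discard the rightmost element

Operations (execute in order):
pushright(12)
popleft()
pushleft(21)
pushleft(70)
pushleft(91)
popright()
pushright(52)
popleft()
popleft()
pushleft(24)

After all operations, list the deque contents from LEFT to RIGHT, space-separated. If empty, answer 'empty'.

Answer: 24 52

Derivation:
pushright(12): [12]
popleft(): []
pushleft(21): [21]
pushleft(70): [70, 21]
pushleft(91): [91, 70, 21]
popright(): [91, 70]
pushright(52): [91, 70, 52]
popleft(): [70, 52]
popleft(): [52]
pushleft(24): [24, 52]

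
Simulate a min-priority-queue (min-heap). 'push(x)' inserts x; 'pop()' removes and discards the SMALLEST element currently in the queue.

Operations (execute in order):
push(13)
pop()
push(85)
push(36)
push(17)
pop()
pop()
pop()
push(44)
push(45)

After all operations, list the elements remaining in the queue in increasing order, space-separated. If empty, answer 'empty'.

Answer: 44 45

Derivation:
push(13): heap contents = [13]
pop() → 13: heap contents = []
push(85): heap contents = [85]
push(36): heap contents = [36, 85]
push(17): heap contents = [17, 36, 85]
pop() → 17: heap contents = [36, 85]
pop() → 36: heap contents = [85]
pop() → 85: heap contents = []
push(44): heap contents = [44]
push(45): heap contents = [44, 45]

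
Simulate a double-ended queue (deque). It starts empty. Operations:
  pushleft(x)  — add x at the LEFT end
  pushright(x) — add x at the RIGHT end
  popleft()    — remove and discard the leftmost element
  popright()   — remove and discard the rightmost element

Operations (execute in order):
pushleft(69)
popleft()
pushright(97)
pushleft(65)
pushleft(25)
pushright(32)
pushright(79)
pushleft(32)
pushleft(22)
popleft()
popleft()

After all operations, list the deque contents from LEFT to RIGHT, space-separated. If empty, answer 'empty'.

Answer: 25 65 97 32 79

Derivation:
pushleft(69): [69]
popleft(): []
pushright(97): [97]
pushleft(65): [65, 97]
pushleft(25): [25, 65, 97]
pushright(32): [25, 65, 97, 32]
pushright(79): [25, 65, 97, 32, 79]
pushleft(32): [32, 25, 65, 97, 32, 79]
pushleft(22): [22, 32, 25, 65, 97, 32, 79]
popleft(): [32, 25, 65, 97, 32, 79]
popleft(): [25, 65, 97, 32, 79]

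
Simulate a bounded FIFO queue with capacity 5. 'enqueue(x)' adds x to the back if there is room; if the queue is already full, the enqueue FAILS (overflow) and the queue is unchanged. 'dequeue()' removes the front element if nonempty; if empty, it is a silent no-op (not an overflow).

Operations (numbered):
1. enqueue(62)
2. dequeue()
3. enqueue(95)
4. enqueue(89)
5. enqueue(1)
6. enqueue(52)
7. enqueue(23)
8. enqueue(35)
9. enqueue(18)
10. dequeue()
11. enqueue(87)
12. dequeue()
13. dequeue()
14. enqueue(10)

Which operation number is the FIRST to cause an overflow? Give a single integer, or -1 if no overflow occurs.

1. enqueue(62): size=1
2. dequeue(): size=0
3. enqueue(95): size=1
4. enqueue(89): size=2
5. enqueue(1): size=3
6. enqueue(52): size=4
7. enqueue(23): size=5
8. enqueue(35): size=5=cap → OVERFLOW (fail)
9. enqueue(18): size=5=cap → OVERFLOW (fail)
10. dequeue(): size=4
11. enqueue(87): size=5
12. dequeue(): size=4
13. dequeue(): size=3
14. enqueue(10): size=4

Answer: 8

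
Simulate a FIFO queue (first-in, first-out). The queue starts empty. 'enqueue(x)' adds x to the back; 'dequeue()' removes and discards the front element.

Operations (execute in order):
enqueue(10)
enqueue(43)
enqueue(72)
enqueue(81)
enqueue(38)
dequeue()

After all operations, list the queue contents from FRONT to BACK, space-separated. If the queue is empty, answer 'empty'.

Answer: 43 72 81 38

Derivation:
enqueue(10): [10]
enqueue(43): [10, 43]
enqueue(72): [10, 43, 72]
enqueue(81): [10, 43, 72, 81]
enqueue(38): [10, 43, 72, 81, 38]
dequeue(): [43, 72, 81, 38]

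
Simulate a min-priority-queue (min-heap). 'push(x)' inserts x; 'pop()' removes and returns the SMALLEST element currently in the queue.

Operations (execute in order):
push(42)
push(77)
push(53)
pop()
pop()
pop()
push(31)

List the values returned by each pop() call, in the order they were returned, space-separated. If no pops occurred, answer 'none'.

push(42): heap contents = [42]
push(77): heap contents = [42, 77]
push(53): heap contents = [42, 53, 77]
pop() → 42: heap contents = [53, 77]
pop() → 53: heap contents = [77]
pop() → 77: heap contents = []
push(31): heap contents = [31]

Answer: 42 53 77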